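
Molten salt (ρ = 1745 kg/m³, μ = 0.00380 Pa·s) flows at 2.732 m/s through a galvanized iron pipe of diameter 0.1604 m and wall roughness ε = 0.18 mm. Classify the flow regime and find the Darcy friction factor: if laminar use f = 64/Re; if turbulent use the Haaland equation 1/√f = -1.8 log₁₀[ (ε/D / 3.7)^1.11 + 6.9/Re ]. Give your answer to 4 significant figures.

f ≈ 0.02138

Re = ρVD/μ = 1745·2.732·0.1604/0.0038 = 2.012e+05.
Re > 4000 → turbulent. ε/D = 0.00018/0.1604 = 0.00112; Haaland: 1/√f = -1.8 log₁₀[0.000124 + 3.43e-05] = 6.839, so f = 0.02138.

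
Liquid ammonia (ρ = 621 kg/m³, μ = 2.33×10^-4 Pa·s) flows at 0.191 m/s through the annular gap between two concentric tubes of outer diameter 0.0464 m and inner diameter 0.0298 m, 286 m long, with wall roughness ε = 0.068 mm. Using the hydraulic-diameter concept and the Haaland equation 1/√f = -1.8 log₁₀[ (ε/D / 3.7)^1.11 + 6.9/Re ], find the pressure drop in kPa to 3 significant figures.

Hydraulic diameter D_h = 4A/P = D_o - D_i = 0.0464 - 0.0298 = 0.0166 m.
Re = ρVD_h/μ = 621·0.191·0.0166/0.000233 = 8450.
ε/D_h = 6.8e-05/0.0166 = 0.0041; Haaland gives 1/√f = -1.8 log₁₀[0.000524+0.000817] = 5.171, so f = 0.0374.
ΔP = f(L/D_h)(ρV²/2) = 0.0374·286/0.0166·11.33 = 7298 Pa.
ΔP = 7.30 kPa.

ΔP ≈ 7.30 kPa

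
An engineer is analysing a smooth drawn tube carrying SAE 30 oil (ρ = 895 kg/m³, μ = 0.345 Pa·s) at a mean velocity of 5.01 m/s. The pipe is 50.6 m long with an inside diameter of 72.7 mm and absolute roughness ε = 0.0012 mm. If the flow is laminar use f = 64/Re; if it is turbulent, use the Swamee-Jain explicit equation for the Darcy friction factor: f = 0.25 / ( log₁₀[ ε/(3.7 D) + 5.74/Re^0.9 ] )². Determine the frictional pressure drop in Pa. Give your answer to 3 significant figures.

Reynolds number Re = ρVD/μ = 895 · 5.01 · 0.0727 / 0.345 = 944.9.
Re < 2300 → laminar flow, so f = 64/Re = 64/944.9 = 0.06773 (the turbulent correlation is not needed).
Darcy-Weisbach: ΔP = f(L/D)(ρV²/2) = 0.06773·(50.6/0.0727)·(895·5.01²/2) = 0.06773·696·1.123e+04 = 5.295e+05 Pa.

ΔP ≈ 530000 Pa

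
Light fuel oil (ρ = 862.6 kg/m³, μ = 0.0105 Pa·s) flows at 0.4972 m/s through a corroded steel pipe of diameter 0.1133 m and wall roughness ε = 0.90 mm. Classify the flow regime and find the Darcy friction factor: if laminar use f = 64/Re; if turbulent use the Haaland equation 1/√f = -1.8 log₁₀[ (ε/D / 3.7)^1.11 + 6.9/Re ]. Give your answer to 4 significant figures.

f ≈ 0.04609

Re = ρVD/μ = 862.6·0.4972·0.1133/0.0105 = 4628.
Re > 4000 → turbulent. ε/D = 0.0009/0.1133 = 0.00794; Haaland: 1/√f = -1.8 log₁₀[0.00109 + 0.00149] = 4.658, so f = 0.04609.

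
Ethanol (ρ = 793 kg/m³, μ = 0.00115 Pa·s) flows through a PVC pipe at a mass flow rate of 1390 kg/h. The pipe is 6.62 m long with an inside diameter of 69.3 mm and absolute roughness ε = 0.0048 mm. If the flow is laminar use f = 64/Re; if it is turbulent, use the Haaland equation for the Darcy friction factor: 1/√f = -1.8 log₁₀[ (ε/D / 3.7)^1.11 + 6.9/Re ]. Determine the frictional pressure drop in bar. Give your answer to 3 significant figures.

ṁ = 1390 kg/h = 1390/3600 = 0.3861 kg/s.
A = πD²/4 = π(0.0693)²/4 = 0.003772 m²; mean velocity V = ṁ/(ρA) = 0.3861/(793 · 0.003772) = 0.1291 m/s.
Reynolds number Re = ρVD/μ = 793 · 0.1291 · 0.0693 / 0.00115 = 6169.
Re > 4000 → turbulent. Relative roughness ε/D = 4.8e-06/0.0693 = 6.93e-05. Haaland: 1/√f = -1.8 log₁₀[(6.93e-05/3.7)^1.11 + 6.9/6169] = -1.8 log₁₀[5.65e-06 + 0.00112] = 5.308, so f = 0.03549.
Darcy-Weisbach: ΔP = f(L/D)(ρV²/2) = 0.03549·(6.62/0.0693)·(793·0.1291²/2) = 0.03549·95.53·6.607 = 22.4 Pa.
ΔP = 22.4 Pa = 2.24×10^-4 bar.

ΔP ≈ 2.24×10^-4 bar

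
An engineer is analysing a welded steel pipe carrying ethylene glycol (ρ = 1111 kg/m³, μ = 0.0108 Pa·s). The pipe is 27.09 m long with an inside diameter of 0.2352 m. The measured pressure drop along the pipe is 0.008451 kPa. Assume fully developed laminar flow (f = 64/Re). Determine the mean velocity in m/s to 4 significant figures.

For laminar flow, f = 64/Re with Re = ρVD/μ, so Darcy-Weisbach reduces to ΔP = 32μLV/D². Solving for V: V = ΔP·D²/(32μL) = 8.451·(0.2352)²/(32·0.0108·27.09) = 0.04993 m/s.
Check: Re = ρVD/μ = 1111·0.04993·0.2352/0.0108 = 1208 < 2300, so the laminar assumption holds.

V ≈ 0.04993 m/s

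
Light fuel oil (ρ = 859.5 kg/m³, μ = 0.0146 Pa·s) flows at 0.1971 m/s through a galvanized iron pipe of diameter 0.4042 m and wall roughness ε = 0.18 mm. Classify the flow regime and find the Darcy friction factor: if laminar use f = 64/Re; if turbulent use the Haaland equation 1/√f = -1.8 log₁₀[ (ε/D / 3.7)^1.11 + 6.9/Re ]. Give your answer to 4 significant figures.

Re = ρVD/μ = 859.5·0.1971·0.4042/0.0146 = 4690.
Re > 4000 → turbulent. ε/D = 0.00018/0.4042 = 0.000445; Haaland: 1/√f = -1.8 log₁₀[4.46e-05 + 0.00147] = 5.075, so f = 0.03883.

f ≈ 0.03883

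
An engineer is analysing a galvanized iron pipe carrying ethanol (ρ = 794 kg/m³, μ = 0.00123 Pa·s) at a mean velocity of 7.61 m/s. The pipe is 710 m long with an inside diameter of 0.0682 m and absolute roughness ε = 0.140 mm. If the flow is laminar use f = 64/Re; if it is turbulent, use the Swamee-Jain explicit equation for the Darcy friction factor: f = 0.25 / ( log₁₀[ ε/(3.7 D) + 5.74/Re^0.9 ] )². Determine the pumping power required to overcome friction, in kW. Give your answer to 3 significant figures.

P ≈ 161 kW

Reynolds number Re = ρVD/μ = 794 · 7.61 · 0.0682 / 0.00123 = 3.35e+05.
Re > 4000 → turbulent. Relative roughness ε/D = 0.00014/0.0682 = 0.00205. Swamee-Jain: f = 0.25/(log₁₀[0.00205/3.7 + 5.74/3.35e+05^0.9])² = 0.25/(log₁₀[0.000555 + 6.11e-05])² = 0.25/(-3.21)² = 0.02426.
Darcy-Weisbach: ΔP = f(L/D)(ρV²/2) = 0.02426·(710/0.0682)·(794·7.61²/2) = 0.02426·1.041e+04·2.299e+04 = 5.806e+06 Pa.
Q = V·A = 7.61·0.003653 = 0.0278 m³/s.
Pumping power P = QΔP = 0.0278·5.806e+06 = 161400 W = 161 kW.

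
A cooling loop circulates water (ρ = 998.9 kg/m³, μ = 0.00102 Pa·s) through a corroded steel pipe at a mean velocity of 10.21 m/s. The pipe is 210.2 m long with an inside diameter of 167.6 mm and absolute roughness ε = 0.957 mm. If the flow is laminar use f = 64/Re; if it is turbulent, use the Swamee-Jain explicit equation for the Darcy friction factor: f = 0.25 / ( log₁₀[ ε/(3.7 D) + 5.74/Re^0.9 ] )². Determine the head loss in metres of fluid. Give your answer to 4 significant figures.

h_f ≈ 211.3 m

Reynolds number Re = ρVD/μ = 998.9 · 10.21 · 0.1676 / 0.00102 = 1.676e+06.
Re > 4000 → turbulent. Relative roughness ε/D = 0.000957/0.1676 = 0.00571. Swamee-Jain: f = 0.25/(log₁₀[0.00571/3.7 + 5.74/1.676e+06^0.9])² = 0.25/(log₁₀[0.00154 + 1.44e-05])² = 0.25/(-2.808)² = 0.03172.
Darcy-Weisbach: ΔP = f(L/D)(ρV²/2) = 0.03172·(210.2/0.1676)·(998.9·10.21²/2) = 0.03172·1254·5.206e+04 = 2.071e+06 Pa.
Head loss h_f = ΔP/(ρg) = 2.071e+06/(998.9·9.81) = 211.3 m.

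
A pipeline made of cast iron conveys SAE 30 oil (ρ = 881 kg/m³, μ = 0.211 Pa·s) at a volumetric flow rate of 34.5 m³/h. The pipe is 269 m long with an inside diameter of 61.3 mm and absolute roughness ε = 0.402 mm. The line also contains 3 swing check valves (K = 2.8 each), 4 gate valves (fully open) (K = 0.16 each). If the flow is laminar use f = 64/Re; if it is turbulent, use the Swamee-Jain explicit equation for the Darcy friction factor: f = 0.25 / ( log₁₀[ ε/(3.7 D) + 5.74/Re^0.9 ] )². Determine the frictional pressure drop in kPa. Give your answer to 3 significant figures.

ΔP ≈ 1610 kPa

Q = 34.5 m³/h = 34.5/3600 = 0.009583 m³/s.
Cross-sectional area A = πD²/4 = π(0.0613)²/4 = 0.002951 m²; mean velocity V = Q/A = 0.009583/0.002951 = 3.247 m/s.
Reynolds number Re = ρVD/μ = 881 · 3.247 · 0.0613 / 0.211 = 831.1.
Re < 2300 → laminar flow, so f = 64/Re = 64/831.1 = 0.07701 (the turbulent correlation is not needed).
Total minor-loss coefficient ΣK = 3·2.8 + 4·0.16 = 9.04.
ΔP = [f·L/D + ΣK]·(ρV²/2) = [0.07701·269/0.0613 + 9.04]·(881·3.247²/2) = [337.9 + 9.04]·4645 = 1.612e+06 Pa.
ΔP = 1.612e+06 Pa = 1610 kPa.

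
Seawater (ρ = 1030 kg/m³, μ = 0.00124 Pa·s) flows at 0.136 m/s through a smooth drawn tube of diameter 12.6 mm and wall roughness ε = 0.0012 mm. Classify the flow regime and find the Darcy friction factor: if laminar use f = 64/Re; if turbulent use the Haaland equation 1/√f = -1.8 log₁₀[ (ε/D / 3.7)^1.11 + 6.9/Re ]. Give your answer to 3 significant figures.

f ≈ 0.0450

Re = ρVD/μ = 1030·0.136·0.0126/0.00124 = 1423.
Re < 2300 → laminar, so f = 64/Re = 0.04496 (roughness is irrelevant in laminar flow).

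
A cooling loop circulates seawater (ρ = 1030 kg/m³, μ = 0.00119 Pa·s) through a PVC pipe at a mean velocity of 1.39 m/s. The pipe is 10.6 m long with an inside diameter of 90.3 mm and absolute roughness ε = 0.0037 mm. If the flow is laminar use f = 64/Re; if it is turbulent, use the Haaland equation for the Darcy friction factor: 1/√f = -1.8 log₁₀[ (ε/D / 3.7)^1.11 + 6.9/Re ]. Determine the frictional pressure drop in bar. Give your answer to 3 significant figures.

ΔP ≈ 0.0207 bar

Reynolds number Re = ρVD/μ = 1030 · 1.39 · 0.0903 / 0.00119 = 1.086e+05.
Re > 4000 → turbulent. Relative roughness ε/D = 3.7e-06/0.0903 = 4.1e-05. Haaland: 1/√f = -1.8 log₁₀[(4.1e-05/3.7)^1.11 + 6.9/1.086e+05] = -1.8 log₁₀[3.16e-06 + 6.35e-05] = 7.517, so f = 0.0177.
Darcy-Weisbach: ΔP = f(L/D)(ρV²/2) = 0.0177·(10.6/0.0903)·(1030·1.39²/2) = 0.0177·117.4·995 = 2067 Pa.
ΔP = 2067 Pa = 0.0207 bar.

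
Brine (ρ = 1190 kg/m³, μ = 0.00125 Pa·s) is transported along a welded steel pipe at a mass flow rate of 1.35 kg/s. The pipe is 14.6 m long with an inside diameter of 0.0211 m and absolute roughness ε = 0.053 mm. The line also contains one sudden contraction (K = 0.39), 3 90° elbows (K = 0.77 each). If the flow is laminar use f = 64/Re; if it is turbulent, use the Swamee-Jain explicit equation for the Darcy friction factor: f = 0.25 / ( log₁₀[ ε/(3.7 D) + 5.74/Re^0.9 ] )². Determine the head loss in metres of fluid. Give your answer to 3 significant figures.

h_f ≈ 11.6 m

A = πD²/4 = π(0.0211)²/4 = 0.0003497 m²; mean velocity V = ṁ/(ρA) = 1.35/(1190 · 0.0003497) = 3.244 m/s.
Reynolds number Re = ρVD/μ = 1190 · 3.244 · 0.0211 / 0.00125 = 6.517e+04.
Re > 4000 → turbulent. Relative roughness ε/D = 5.3e-05/0.0211 = 0.00251. Swamee-Jain: f = 0.25/(log₁₀[0.00251/3.7 + 5.74/6.517e+04^0.9])² = 0.25/(log₁₀[0.000679 + 0.000267])² = 0.25/(-3.024)² = 0.02733.
Total minor-loss coefficient ΣK = 1·0.39 + 3·0.77 = 2.7.
ΔP = [f·L/D + ΣK]·(ρV²/2) = [0.02733·14.6/0.0211 + 2.7]·(1190·3.244²/2) = [18.91 + 2.7]·6263 = 1.354e+05 Pa.
Head loss h_f = ΔP/(ρg) = 1.354e+05/(1190·9.81) = 11.6 m.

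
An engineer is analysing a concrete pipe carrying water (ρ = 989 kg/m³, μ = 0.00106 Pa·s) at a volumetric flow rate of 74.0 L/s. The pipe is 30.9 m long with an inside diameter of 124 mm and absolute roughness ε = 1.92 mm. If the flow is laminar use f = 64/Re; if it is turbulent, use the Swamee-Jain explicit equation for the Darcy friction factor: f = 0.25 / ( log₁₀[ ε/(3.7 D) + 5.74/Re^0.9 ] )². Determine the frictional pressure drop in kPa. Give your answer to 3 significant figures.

Q = 74.0 L/s = 74.0/1000 = 0.074 m³/s.
Cross-sectional area A = πD²/4 = π(0.124)²/4 = 0.01208 m²; mean velocity V = Q/A = 0.074/0.01208 = 6.128 m/s.
Reynolds number Re = ρVD/μ = 989 · 6.128 · 0.124 / 0.00106 = 7.089e+05.
Re > 4000 → turbulent. Relative roughness ε/D = 0.00192/0.124 = 0.0155. Swamee-Jain: f = 0.25/(log₁₀[0.0155/3.7 + 5.74/7.089e+05^0.9])² = 0.25/(log₁₀[0.00418 + 3.11e-05])² = 0.25/(-2.375)² = 0.04432.
Darcy-Weisbach: ΔP = f(L/D)(ρV²/2) = 0.04432·(30.9/0.124)·(989·6.128²/2) = 0.04432·249.2·1.857e+04 = 2.051e+05 Pa.
ΔP = 2.051e+05 Pa = 205 kPa.

ΔP ≈ 205 kPa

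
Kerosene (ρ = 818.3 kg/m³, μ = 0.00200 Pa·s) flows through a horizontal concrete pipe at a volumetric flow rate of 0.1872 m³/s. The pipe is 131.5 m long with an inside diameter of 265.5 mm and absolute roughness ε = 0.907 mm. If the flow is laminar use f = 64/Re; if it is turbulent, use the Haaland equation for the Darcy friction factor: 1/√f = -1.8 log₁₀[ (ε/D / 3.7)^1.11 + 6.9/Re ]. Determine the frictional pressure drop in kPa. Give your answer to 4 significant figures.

ΔP ≈ 63.73 kPa

Cross-sectional area A = πD²/4 = π(0.2655)²/4 = 0.05536 m²; mean velocity V = Q/A = 0.1872/0.05536 = 3.381 m/s.
Reynolds number Re = ρVD/μ = 818.3 · 3.381 · 0.2655 / 0.002 = 3.673e+05.
Re > 4000 → turbulent. Relative roughness ε/D = 0.000907/0.2655 = 0.00342. Haaland: 1/√f = -1.8 log₁₀[(0.00342/3.7)^1.11 + 6.9/3.673e+05] = -1.8 log₁₀[0.000428 + 1.88e-05] = 6.03, so f = 0.02751.
Darcy-Weisbach: ΔP = f(L/D)(ρV²/2) = 0.02751·(131.5/0.2655)·(818.3·3.381²/2) = 0.02751·495.3·4678 = 6.373e+04 Pa.
ΔP = 6.373e+04 Pa = 63.73 kPa.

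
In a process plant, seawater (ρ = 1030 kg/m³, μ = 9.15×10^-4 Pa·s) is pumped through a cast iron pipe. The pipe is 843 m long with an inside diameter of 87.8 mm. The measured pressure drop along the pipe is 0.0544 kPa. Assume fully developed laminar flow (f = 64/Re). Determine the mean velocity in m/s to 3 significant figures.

For laminar flow, f = 64/Re with Re = ρVD/μ, so Darcy-Weisbach reduces to ΔP = 32μLV/D². Solving for V: V = ΔP·D²/(32μL) = 54.4·(0.0878)²/(32·0.000915·843) = 0.01699 m/s.
Check: Re = ρVD/μ = 1030·0.01699·0.0878/0.000915 = 1679 < 2300, so the laminar assumption holds.

V ≈ 0.0170 m/s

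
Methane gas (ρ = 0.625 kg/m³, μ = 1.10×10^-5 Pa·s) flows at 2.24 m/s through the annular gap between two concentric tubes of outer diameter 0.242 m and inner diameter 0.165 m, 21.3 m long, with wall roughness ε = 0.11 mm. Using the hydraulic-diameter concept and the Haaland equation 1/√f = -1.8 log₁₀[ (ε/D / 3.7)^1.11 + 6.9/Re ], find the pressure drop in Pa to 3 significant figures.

Hydraulic diameter D_h = 4A/P = D_o - D_i = 0.242 - 0.165 = 0.077 m.
Re = ρVD_h/μ = 0.625·2.24·0.077/1.1e-05 = 9800.
ε/D_h = 0.00011/0.077 = 0.00143; Haaland gives 1/√f = -1.8 log₁₀[0.000163+0.000704] = 5.512, so f = 0.03292.
ΔP = f(L/D_h)(ρV²/2) = 0.03292·21.3/0.077·1.568 = 14.28 Pa.

ΔP ≈ 14.3 Pa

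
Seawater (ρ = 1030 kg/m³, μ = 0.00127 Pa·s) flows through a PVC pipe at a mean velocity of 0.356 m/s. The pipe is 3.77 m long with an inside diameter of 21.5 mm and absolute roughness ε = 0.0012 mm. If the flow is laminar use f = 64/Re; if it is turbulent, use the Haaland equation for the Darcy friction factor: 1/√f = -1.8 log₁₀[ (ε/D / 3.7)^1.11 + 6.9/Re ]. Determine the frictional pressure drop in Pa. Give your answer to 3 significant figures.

Reynolds number Re = ρVD/μ = 1030 · 0.356 · 0.0215 / 0.00127 = 6208.
Re > 4000 → turbulent. Relative roughness ε/D = 1.2e-06/0.0215 = 5.58e-05. Haaland: 1/√f = -1.8 log₁₀[(5.58e-05/3.7)^1.11 + 6.9/6208] = -1.8 log₁₀[4.45e-06 + 0.00111] = 5.314, so f = 0.03541.
Darcy-Weisbach: ΔP = f(L/D)(ρV²/2) = 0.03541·(3.77/0.0215)·(1030·0.356²/2) = 0.03541·175.3·65.27 = 405.3 Pa.

ΔP ≈ 405 Pa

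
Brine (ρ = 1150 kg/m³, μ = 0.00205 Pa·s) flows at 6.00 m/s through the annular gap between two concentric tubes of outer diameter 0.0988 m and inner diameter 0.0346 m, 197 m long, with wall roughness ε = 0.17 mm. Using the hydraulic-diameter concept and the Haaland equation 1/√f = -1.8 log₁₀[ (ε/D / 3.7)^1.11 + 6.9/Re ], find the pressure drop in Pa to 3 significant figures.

ΔP ≈ 1.65×10^6 Pa

Hydraulic diameter D_h = 4A/P = D_o - D_i = 0.0988 - 0.0346 = 0.0642 m.
Re = ρVD_h/μ = 1150·6·0.0642/0.00205 = 2.161e+05.
ε/D_h = 0.00017/0.0642 = 0.00265; Haaland gives 1/√f = -1.8 log₁₀[0.000323+3.19e-05] = 6.211, so f = 0.02593.
ΔP = f(L/D_h)(ρV²/2) = 0.02593·197/0.0642·2.07e+04 = 1.647e+06 Pa.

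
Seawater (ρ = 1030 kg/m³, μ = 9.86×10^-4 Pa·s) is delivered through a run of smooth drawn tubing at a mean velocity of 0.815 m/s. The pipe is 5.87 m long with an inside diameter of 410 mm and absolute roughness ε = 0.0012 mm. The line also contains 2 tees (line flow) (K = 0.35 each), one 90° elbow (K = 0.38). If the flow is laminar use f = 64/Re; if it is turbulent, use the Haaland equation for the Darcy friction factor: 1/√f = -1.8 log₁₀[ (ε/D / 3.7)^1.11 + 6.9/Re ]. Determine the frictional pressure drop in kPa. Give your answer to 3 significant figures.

ΔP ≈ 0.438 kPa

Reynolds number Re = ρVD/μ = 1030 · 0.815 · 0.41 / 0.000986 = 3.491e+05.
Re > 4000 → turbulent. Relative roughness ε/D = 1.2e-06/0.41 = 2.93e-06. Haaland: 1/√f = -1.8 log₁₀[(2.93e-06/3.7)^1.11 + 6.9/3.491e+05] = -1.8 log₁₀[1.69e-07 + 1.98e-05] = 8.461, so f = 0.01397.
Total minor-loss coefficient ΣK = 2·0.35 + 1·0.38 = 1.08.
ΔP = [f·L/D + ΣK]·(ρV²/2) = [0.01397·5.87/0.41 + 1.08]·(1030·0.815²/2) = [0.2 + 1.08]·342.1 = 437.9 Pa.
ΔP = 437.9 Pa = 0.438 kPa.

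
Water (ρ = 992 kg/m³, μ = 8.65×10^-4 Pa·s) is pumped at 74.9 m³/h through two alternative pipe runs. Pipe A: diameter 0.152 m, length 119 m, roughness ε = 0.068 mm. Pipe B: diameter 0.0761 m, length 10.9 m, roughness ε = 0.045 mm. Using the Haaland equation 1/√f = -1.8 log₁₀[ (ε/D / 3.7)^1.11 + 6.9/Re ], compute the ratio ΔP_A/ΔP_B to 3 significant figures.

Pipe A: V = Q/A = 0.02081/0.01815 = 1.147 m/s; Re = 1.999e+05; ε/D = 0.000447; Haaland → f = 0.01836; ΔP_A = f(L/D)(ρV²/2) = 9371 Pa.
Pipe B: V = Q/A = 0.02081/0.004548 = 4.574 m/s; Re = 3.992e+05; ε/D = 0.000591; Haaland → f = 0.01831; ΔP_B = f(L/D)(ρV²/2) = 2.722e+04 Pa.
ΔP_A/ΔP_B = 9371/2.722e+04 = 0.344.

ΔP_A/ΔP_B ≈ 0.344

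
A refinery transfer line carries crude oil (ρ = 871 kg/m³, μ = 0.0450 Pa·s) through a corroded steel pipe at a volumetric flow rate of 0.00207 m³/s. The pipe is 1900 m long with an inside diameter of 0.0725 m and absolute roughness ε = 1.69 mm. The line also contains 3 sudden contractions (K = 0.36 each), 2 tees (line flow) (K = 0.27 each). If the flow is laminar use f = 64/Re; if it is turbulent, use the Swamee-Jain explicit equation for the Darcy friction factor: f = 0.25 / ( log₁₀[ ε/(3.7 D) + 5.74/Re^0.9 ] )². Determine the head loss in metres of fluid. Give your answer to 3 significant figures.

h_f ≈ 30.6 m

Cross-sectional area A = πD²/4 = π(0.0725)²/4 = 0.004128 m²; mean velocity V = Q/A = 0.00207/0.004128 = 0.5014 m/s.
Reynolds number Re = ρVD/μ = 871 · 0.5014 · 0.0725 / 0.045 = 703.6.
Re < 2300 → laminar flow, so f = 64/Re = 64/703.6 = 0.09096 (the turbulent correlation is not needed).
Total minor-loss coefficient ΣK = 3·0.36 + 2·0.27 = 1.62.
ΔP = [f·L/D + ΣK]·(ρV²/2) = [0.09096·1900/0.0725 + 1.62]·(871·0.5014²/2) = [2384 + 1.62]·109.5 = 2.612e+05 Pa.
Head loss h_f = ΔP/(ρg) = 2.612e+05/(871·9.81) = 30.6 m.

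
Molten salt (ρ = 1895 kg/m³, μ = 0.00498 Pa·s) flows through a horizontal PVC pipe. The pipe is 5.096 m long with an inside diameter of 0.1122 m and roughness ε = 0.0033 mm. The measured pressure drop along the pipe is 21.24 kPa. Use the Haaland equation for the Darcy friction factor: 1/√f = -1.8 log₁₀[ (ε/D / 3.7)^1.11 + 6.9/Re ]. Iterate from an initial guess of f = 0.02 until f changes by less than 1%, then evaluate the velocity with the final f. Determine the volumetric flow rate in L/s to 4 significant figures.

Rearranging Darcy-Weisbach: V = √(2·ΔP·D/(f·L·ρ)). With ε/D = 3.3e-06/0.1122 = 2.94e-05, iterate starting from f = 0.02:
  f = 0.02 → V = √(2·2.124e+04·0.1122/(0.02·5.096·1895)) = 4.968 m/s; Re = ρVD/μ = 2.121e+05; f → 0.01552
  f = 0.01552 → V = 5.639 m/s; Re = 2.408e+05; f → 0.01517
  f = 0.01517 → V = 5.704 m/s; Re = 2.435e+05; f → 0.01514
Converged (Δf/f < 1%). With the final f = 0.01514: V = √(2·2.124e+04·0.1122/(0.01514·5.096·1895)) = 5.71 m/s.
Q = V·A = 5.71·(π/4·0.1122²) = 0.05646 m³/s = 56.46 L/s.

Q ≈ 56.46 L/s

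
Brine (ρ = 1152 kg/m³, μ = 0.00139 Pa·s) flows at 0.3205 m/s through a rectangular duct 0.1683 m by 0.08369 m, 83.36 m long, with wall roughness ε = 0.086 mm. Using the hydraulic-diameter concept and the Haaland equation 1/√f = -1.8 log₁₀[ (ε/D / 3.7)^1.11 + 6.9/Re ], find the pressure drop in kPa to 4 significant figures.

Hydraulic diameter D_h = 4A/P = 4·(0.1683·0.08369)/(2·(0.1683+0.08369)) = 0.05634/0.504 = 0.1118 m.
Re = ρVD_h/μ = 1152·0.3205·0.1118/0.00139 = 2.969e+04.
ε/D_h = 8.6e-05/0.1118 = 0.000769; Haaland gives 1/√f = -1.8 log₁₀[8.18e-05+0.000232] = 6.305, so f = 0.02515.
ΔP = f(L/D_h)(ρV²/2) = 0.02515·83.36/0.1118·59.17 = 1110 Pa.
ΔP = 1.110 kPa.

ΔP ≈ 1.110 kPa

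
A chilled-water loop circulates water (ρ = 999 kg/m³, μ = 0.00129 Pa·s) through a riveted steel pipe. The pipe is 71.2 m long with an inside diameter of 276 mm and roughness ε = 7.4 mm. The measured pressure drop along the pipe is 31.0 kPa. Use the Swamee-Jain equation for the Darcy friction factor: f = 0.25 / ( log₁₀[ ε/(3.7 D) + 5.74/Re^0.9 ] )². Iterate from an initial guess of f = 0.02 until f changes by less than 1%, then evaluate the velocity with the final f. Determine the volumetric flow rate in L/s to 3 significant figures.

Rearranging Darcy-Weisbach: V = √(2·ΔP·D/(f·L·ρ)). With ε/D = 0.0074/0.276 = 0.0268, iterate starting from f = 0.02:
  f = 0.02 → V = √(2·3.1e+04·0.276/(0.02·71.2·999)) = 3.468 m/s; Re = ρVD/μ = 7.413e+05; f → 0.05469
  f = 0.05469 → V = 2.097 m/s; Re = 4.483e+05; f → 0.05474
Converged (Δf/f < 1%). With the final f = 0.05474: V = √(2·3.1e+04·0.276/(0.05474·71.2·999)) = 2.096 m/s.
Q = V·A = 2.096·(π/4·0.276²) = 0.1254 m³/s = 125 L/s.

Q ≈ 125 L/s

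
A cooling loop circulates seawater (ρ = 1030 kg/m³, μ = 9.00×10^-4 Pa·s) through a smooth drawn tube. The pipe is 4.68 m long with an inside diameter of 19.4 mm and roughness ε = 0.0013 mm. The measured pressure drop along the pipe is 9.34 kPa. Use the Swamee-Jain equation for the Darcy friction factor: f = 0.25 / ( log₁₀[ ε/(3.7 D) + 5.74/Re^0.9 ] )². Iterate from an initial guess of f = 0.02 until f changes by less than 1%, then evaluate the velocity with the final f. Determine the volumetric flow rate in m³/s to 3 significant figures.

Q ≈ 5.47×10^-4 m³/s

Rearranging Darcy-Weisbach: V = √(2·ΔP·D/(f·L·ρ)). With ε/D = 1.3e-06/0.0194 = 6.7e-05, iterate starting from f = 0.02:
  f = 0.02 → V = √(2·9340·0.0194/(0.02·4.68·1030)) = 1.939 m/s; Re = ρVD/μ = 4.305e+04; f → 0.02173
  f = 0.02173 → V = 1.86 m/s; Re = 4.13e+04; f → 0.02193
Converged (Δf/f < 1%). With the final f = 0.02193: V = √(2·9340·0.0194/(0.02193·4.68·1030)) = 1.851 m/s.
Q = V·A = 1.851·(π/4·0.0194²) = 0.0005473 m³/s = 5.47×10^-4 m³/s.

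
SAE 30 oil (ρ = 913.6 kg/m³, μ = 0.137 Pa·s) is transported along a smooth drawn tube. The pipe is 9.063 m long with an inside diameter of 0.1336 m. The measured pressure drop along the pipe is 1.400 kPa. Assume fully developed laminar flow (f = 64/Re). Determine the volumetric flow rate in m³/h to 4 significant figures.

For laminar flow, f = 64/Re with Re = ρVD/μ, so Darcy-Weisbach reduces to ΔP = 32μLV/D². Solving for V: V = ΔP·D²/(32μL) = 1400·(0.1336)²/(32·0.137·9.063) = 0.6289 m/s.
Check: Re = ρVD/μ = 913.6·0.6289·0.1336/0.137 = 560.3 < 2300, so the laminar assumption holds.
Q = V·A = 0.6289·(π/4·0.1336²) = 0.008817 m³/s = 31.74 m³/h.

Q ≈ 31.74 m³/h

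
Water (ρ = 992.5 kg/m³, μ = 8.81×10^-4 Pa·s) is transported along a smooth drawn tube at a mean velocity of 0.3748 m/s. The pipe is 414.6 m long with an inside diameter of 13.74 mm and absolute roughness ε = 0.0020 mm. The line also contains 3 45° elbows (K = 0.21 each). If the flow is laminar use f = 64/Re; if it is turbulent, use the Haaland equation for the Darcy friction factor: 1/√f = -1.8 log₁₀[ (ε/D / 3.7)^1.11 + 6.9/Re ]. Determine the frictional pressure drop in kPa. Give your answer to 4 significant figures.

ΔP ≈ 76.19 kPa

Reynolds number Re = ρVD/μ = 992.5 · 0.3748 · 0.01374 / 0.000881 = 5802.
Re > 4000 → turbulent. Relative roughness ε/D = 2e-06/0.01374 = 0.000146. Haaland: 1/√f = -1.8 log₁₀[(0.000146/3.7)^1.11 + 6.9/5802] = -1.8 log₁₀[1.29e-05 + 0.00119] = 5.256, so f = 0.0362.
Total minor-loss coefficient ΣK = 3·0.21 = 0.63.
ΔP = [f·L/D + ΣK]·(ρV²/2) = [0.0362·414.6/0.01374 + 0.63]·(992.5·0.3748²/2) = [1092 + 0.63]·69.71 = 7.619e+04 Pa.
ΔP = 7.619e+04 Pa = 76.19 kPa.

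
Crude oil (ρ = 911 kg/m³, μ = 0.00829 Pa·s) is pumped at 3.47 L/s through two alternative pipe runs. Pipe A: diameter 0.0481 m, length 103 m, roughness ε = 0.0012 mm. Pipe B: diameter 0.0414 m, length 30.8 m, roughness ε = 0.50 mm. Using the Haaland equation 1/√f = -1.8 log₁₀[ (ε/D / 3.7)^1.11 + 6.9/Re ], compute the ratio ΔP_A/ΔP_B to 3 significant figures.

Pipe A: V = Q/A = 0.00347/0.001817 = 1.91 m/s; Re = 1.009e+04; ε/D = 2.49e-05; Haaland → f = 0.03083; ΔP_A = f(L/D)(ρV²/2) = 1.097e+05 Pa.
Pipe B: V = Q/A = 0.00347/0.001346 = 2.578 m/s; Re = 1.173e+04; ε/D = 0.0121; Haaland → f = 0.04451; ΔP_B = f(L/D)(ρV²/2) = 1.002e+05 Pa.
ΔP_A/ΔP_B = 1.097e+05/1.002e+05 = 1.09.

ΔP_A/ΔP_B ≈ 1.09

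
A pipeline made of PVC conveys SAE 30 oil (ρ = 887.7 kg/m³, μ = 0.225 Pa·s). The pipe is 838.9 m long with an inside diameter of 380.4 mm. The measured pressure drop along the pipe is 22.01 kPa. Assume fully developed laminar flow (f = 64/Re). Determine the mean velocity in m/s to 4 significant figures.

V ≈ 0.5273 m/s

For laminar flow, f = 64/Re with Re = ρVD/μ, so Darcy-Weisbach reduces to ΔP = 32μLV/D². Solving for V: V = ΔP·D²/(32μL) = 2.201e+04·(0.3804)²/(32·0.225·838.9) = 0.5273 m/s.
Check: Re = ρVD/μ = 887.7·0.5273·0.3804/0.225 = 791.4 < 2300, so the laminar assumption holds.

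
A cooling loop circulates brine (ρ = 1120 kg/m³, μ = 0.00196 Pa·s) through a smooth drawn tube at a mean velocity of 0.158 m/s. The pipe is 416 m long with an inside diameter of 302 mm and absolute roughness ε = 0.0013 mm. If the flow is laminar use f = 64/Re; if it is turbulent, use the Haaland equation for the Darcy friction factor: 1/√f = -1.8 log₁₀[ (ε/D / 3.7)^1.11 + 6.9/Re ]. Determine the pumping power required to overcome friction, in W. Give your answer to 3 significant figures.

Reynolds number Re = ρVD/μ = 1120 · 0.158 · 0.302 / 0.00196 = 2.727e+04.
Re > 4000 → turbulent. Relative roughness ε/D = 1.3e-06/0.302 = 4.3e-06. Haaland: 1/√f = -1.8 log₁₀[(4.3e-06/3.7)^1.11 + 6.9/2.727e+04] = -1.8 log₁₀[2.59e-07 + 0.000253] = 6.473, so f = 0.02386.
Darcy-Weisbach: ΔP = f(L/D)(ρV²/2) = 0.02386·(416/0.302)·(1120·0.158²/2) = 0.02386·1377·13.98 = 459.5 Pa.
Q = V·A = 0.158·0.07163 = 0.01132 m³/s.
Pumping power P = QΔP = 0.01132·459.5 = 5.201 W = 5.20 W.

P ≈ 5.20 W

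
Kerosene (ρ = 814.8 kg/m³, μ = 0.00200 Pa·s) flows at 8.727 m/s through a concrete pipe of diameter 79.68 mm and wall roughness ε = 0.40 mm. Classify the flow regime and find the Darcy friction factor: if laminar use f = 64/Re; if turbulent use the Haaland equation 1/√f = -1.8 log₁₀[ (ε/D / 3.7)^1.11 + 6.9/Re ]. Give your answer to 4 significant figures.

f ≈ 0.03077

Re = ρVD/μ = 814.8·8.727·0.07968/0.002 = 2.833e+05.
Re > 4000 → turbulent. ε/D = 0.0004/0.07968 = 0.00502; Haaland: 1/√f = -1.8 log₁₀[0.000656 + 2.44e-05] = 5.701, so f = 0.03077.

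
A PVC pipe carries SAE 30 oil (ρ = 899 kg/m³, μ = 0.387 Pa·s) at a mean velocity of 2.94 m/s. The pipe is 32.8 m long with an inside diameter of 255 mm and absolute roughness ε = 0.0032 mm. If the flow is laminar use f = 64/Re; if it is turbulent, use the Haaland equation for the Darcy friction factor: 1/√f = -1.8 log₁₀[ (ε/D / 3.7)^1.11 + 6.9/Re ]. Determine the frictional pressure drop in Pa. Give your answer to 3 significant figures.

ΔP ≈ 18400 Pa

Reynolds number Re = ρVD/μ = 899 · 2.94 · 0.255 / 0.387 = 1742.
Re < 2300 → laminar flow, so f = 64/Re = 64/1742 = 0.03675 (the turbulent correlation is not needed).
Darcy-Weisbach: ΔP = f(L/D)(ρV²/2) = 0.03675·(32.8/0.255)·(899·2.94²/2) = 0.03675·128.6·3885 = 1.837e+04 Pa.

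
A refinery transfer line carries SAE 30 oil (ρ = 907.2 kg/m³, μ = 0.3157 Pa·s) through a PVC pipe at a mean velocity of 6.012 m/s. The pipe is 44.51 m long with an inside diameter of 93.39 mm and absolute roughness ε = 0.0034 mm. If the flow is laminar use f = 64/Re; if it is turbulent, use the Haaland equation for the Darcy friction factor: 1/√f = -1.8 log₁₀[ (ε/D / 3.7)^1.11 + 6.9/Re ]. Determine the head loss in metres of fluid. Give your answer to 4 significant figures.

Reynolds number Re = ρVD/μ = 907.2 · 6.012 · 0.09339 / 0.316 = 1613.
Re < 2300 → laminar flow, so f = 64/Re = 64/1613 = 0.03967 (the turbulent correlation is not needed).
Darcy-Weisbach: ΔP = f(L/D)(ρV²/2) = 0.03967·(44.51/0.09339)·(907.2·6.012²/2) = 0.03967·476.6·1.639e+04 = 3.1e+05 Pa.
Head loss h_f = ΔP/(ρg) = 3.1e+05/(907.2·9.81) = 34.83 m.

h_f ≈ 34.83 m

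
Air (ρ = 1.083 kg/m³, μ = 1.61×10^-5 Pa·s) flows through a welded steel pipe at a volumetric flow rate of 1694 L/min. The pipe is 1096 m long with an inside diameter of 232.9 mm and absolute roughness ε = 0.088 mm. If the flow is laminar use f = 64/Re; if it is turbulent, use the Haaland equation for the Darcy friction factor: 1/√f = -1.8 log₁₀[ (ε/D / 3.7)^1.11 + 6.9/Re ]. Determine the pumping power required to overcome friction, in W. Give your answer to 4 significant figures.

P ≈ 0.9805 W

Q = 1694 L/min = 1694/60000 = 0.02823 m³/s.
Cross-sectional area A = πD²/4 = π(0.2329)²/4 = 0.0426 m²; mean velocity V = Q/A = 0.02823/0.0426 = 0.6627 m/s.
Reynolds number Re = ρVD/μ = 1.083 · 0.6627 · 0.2329 / 1.61e-05 = 1.038e+04.
Re > 4000 → turbulent. Relative roughness ε/D = 8.8e-05/0.2329 = 0.000378. Haaland: 1/√f = -1.8 log₁₀[(0.000378/3.7)^1.11 + 6.9/1.038e+04] = -1.8 log₁₀[3.72e-05 + 0.000665] = 5.677, so f = 0.03103.
Darcy-Weisbach: ΔP = f(L/D)(ρV²/2) = 0.03103·(1096/0.2329)·(1.083·0.6627²/2) = 0.03103·4706·0.2378 = 34.73 Pa.
Pumping power P = QΔP = 0.02823·34.73 = 0.98050 W = 0.9805 W.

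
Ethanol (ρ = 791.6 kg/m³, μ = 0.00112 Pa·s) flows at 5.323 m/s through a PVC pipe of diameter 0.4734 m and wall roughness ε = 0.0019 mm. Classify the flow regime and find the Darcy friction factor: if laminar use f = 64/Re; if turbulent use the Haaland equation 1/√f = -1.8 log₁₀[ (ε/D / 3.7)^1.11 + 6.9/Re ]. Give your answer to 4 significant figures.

Re = ρVD/μ = 791.6·5.323·0.4734/0.00112 = 1.781e+06.
Re > 4000 → turbulent. ε/D = 1.9e-06/0.4734 = 4.01e-06; Haaland: 1/√f = -1.8 log₁₀[2.39e-07 + 3.87e-06] = 9.694, so f = 0.01064.

f ≈ 0.01064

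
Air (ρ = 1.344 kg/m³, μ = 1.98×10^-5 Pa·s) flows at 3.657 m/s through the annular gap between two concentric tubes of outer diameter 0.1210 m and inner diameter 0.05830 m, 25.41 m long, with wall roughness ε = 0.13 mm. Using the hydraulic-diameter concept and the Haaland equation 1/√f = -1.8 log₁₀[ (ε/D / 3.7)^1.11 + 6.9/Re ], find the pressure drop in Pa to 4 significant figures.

ΔP ≈ 112.5 Pa

Hydraulic diameter D_h = 4A/P = D_o - D_i = 0.121 - 0.0583 = 0.0627 m.
Re = ρVD_h/μ = 1.344·3.657·0.0627/1.98e-05 = 1.556e+04.
ε/D_h = 0.00013/0.0627 = 0.00207; Haaland gives 1/√f = -1.8 log₁₀[0.000246+0.000443] = 5.691, so f = 0.03088.
ΔP = f(L/D_h)(ρV²/2) = 0.03088·25.41/0.0627·8.987 = 112.5 Pa.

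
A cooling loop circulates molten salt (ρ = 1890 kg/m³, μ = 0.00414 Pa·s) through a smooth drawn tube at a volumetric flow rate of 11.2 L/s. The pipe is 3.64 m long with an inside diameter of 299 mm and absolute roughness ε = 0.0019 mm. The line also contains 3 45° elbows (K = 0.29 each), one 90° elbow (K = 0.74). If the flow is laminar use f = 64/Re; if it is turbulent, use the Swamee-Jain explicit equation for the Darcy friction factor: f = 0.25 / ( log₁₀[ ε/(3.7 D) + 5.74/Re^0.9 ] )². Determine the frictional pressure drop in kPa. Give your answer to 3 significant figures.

Q = 11.2 L/s = 11.2/1000 = 0.0112 m³/s.
Cross-sectional area A = πD²/4 = π(0.299)²/4 = 0.07022 m²; mean velocity V = Q/A = 0.0112/0.07022 = 0.1595 m/s.
Reynolds number Re = ρVD/μ = 1890 · 0.1595 · 0.299 / 0.00414 = 2.177e+04.
Re > 4000 → turbulent. Relative roughness ε/D = 1.9e-06/0.299 = 6.35e-06. Swamee-Jain: f = 0.25/(log₁₀[6.35e-06/3.7 + 5.74/2.177e+04^0.9])² = 0.25/(log₁₀[1.72e-06 + 0.000716])² = 0.25/(-3.144)² = 0.02529.
Total minor-loss coefficient ΣK = 3·0.29 + 1·0.74 = 1.61.
ΔP = [f·L/D + ΣK]·(ρV²/2) = [0.02529·3.64/0.299 + 1.61]·(1890·0.1595²/2) = [0.3079 + 1.61]·24.04 = 46.11 Pa.
ΔP = 46.11 Pa = 0.0461 kPa.

ΔP ≈ 0.0461 kPa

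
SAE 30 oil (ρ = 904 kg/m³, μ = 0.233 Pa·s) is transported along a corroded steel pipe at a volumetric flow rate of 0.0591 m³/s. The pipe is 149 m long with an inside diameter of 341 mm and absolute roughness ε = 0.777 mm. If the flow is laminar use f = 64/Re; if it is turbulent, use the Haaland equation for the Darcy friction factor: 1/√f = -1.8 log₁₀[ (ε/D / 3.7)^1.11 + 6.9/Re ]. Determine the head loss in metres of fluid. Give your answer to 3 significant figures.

h_f ≈ 0.697 m

Cross-sectional area A = πD²/4 = π(0.341)²/4 = 0.09133 m²; mean velocity V = Q/A = 0.0591/0.09133 = 0.6471 m/s.
Reynolds number Re = ρVD/μ = 904 · 0.6471 · 0.341 / 0.233 = 856.2.
Re < 2300 → laminar flow, so f = 64/Re = 64/856.2 = 0.07475 (the turbulent correlation is not needed).
Darcy-Weisbach: ΔP = f(L/D)(ρV²/2) = 0.07475·(149/0.341)·(904·0.6471²/2) = 0.07475·437·189.3 = 6183 Pa.
Head loss h_f = ΔP/(ρg) = 6183/(904·9.81) = 0.697 m.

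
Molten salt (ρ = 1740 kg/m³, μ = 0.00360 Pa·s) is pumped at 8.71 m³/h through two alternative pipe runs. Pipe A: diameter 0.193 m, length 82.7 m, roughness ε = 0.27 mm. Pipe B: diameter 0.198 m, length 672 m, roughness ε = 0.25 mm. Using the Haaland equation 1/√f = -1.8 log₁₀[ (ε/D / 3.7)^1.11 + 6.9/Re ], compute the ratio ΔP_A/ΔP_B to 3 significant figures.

Pipe A: V = Q/A = 0.002419/0.02926 = 0.0827 m/s; Re = 7715; ε/D = 0.0014; Haaland → f = 0.03482; ΔP_A = f(L/D)(ρV²/2) = 88.77 Pa.
Pipe B: V = Q/A = 0.002419/0.03079 = 0.07858 m/s; Re = 7520; ε/D = 0.00126; Haaland → f = 0.03487; ΔP_B = f(L/D)(ρV²/2) = 635.8 Pa.
ΔP_A/ΔP_B = 88.77/635.8 = 0.140.

ΔP_A/ΔP_B ≈ 0.140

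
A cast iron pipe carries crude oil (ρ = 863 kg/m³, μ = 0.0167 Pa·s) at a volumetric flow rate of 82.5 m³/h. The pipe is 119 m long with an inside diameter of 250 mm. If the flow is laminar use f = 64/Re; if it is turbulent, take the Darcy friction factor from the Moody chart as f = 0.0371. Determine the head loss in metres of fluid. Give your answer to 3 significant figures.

h_f ≈ 0.196 m

Q = 82.5 m³/h = 82.5/3600 = 0.02292 m³/s.
Cross-sectional area A = πD²/4 = π(0.25)²/4 = 0.04909 m²; mean velocity V = Q/A = 0.02292/0.04909 = 0.4669 m/s.
Reynolds number Re = ρVD/μ = 863 · 0.4669 · 0.25 / 0.0167 = 6031.
Re > 4000 → turbulent; use the Moody-chart value f = 0.0371.
Darcy-Weisbach: ΔP = f(L/D)(ρV²/2) = 0.0371·(119/0.25)·(863·0.4669²/2) = 0.0371·476·94.05 = 1661 Pa.
Head loss h_f = ΔP/(ρg) = 1661/(863·9.81) = 0.196 m.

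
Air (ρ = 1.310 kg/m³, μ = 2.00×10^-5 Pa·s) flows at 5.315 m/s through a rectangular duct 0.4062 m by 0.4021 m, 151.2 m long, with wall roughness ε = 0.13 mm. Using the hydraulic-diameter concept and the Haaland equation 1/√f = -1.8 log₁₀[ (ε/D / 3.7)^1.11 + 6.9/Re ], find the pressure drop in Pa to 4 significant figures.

ΔP ≈ 127.3 Pa

Hydraulic diameter D_h = 4A/P = 4·(0.4062·0.4021)/(2·(0.4062+0.4021)) = 0.6533/1.617 = 0.4041 m.
Re = ρVD_h/μ = 1.31·5.315·0.4041/2e-05 = 1.407e+05.
ε/D_h = 0.00013/0.4041 = 0.000322; Haaland gives 1/√f = -1.8 log₁₀[3.11e-05+4.9e-05] = 7.373, so f = 0.01839.
ΔP = f(L/D_h)(ρV²/2) = 0.01839·151.2/0.4041·18.5 = 127.3 Pa.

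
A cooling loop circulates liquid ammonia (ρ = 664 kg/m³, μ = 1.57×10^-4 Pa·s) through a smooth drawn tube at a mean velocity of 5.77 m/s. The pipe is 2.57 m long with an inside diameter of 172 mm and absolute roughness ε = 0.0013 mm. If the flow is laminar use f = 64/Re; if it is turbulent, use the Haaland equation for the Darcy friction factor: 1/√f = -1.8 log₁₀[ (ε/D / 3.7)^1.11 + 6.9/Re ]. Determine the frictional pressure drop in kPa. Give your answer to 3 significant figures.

Reynolds number Re = ρVD/μ = 664 · 5.77 · 0.172 / 0.000157 = 4.197e+06.
Re > 4000 → turbulent. Relative roughness ε/D = 1.3e-06/0.172 = 7.56e-06. Haaland: 1/√f = -1.8 log₁₀[(7.56e-06/3.7)^1.11 + 6.9/4.197e+06] = -1.8 log₁₀[4.83e-07 + 1.64e-06] = 10.21, so f = 0.009593.
Darcy-Weisbach: ΔP = f(L/D)(ρV²/2) = 0.009593·(2.57/0.172)·(664·5.77²/2) = 0.009593·14.94·1.105e+04 = 1584 Pa.
ΔP = 1584 Pa = 1.58 kPa.

ΔP ≈ 1.58 kPa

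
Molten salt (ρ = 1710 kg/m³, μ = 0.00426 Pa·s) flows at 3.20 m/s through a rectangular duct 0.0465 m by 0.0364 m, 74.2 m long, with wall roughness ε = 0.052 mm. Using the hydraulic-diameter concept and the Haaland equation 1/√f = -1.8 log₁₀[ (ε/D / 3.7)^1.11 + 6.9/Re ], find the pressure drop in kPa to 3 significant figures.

Hydraulic diameter D_h = 4A/P = 4·(0.0465·0.0364)/(2·(0.0465+0.0364)) = 0.00677/0.1658 = 0.04083 m.
Re = ρVD_h/μ = 1710·3.2·0.04083/0.00426 = 5.245e+04.
ε/D_h = 5.2e-05/0.04083 = 0.00127; Haaland gives 1/√f = -1.8 log₁₀[0.000143+0.000132] = 6.41, so f = 0.02434.
ΔP = f(L/D_h)(ρV²/2) = 0.02434·74.2/0.04083·8755 = 3.872e+05 Pa.
ΔP = 387 kPa.

ΔP ≈ 387 kPa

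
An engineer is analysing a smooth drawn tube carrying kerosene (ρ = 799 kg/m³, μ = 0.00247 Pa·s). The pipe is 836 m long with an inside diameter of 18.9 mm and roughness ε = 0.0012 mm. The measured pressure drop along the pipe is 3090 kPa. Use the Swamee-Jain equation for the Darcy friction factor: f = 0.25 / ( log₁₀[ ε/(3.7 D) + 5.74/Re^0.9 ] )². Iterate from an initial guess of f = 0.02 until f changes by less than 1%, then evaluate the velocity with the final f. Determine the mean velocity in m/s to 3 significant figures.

V ≈ 2.51 m/s

Rearranging Darcy-Weisbach: V = √(2·ΔP·D/(f·L·ρ)). With ε/D = 1.2e-06/0.0189 = 6.35e-05, iterate starting from f = 0.02:
  f = 0.02 → V = √(2·3.09e+06·0.0189/(0.02·836·799)) = 2.957 m/s; Re = ρVD/μ = 1.808e+04; f → 0.02663
  f = 0.02663 → V = 2.562 m/s; Re = 1.567e+04; f → 0.02761
  f = 0.02761 → V = 2.516 m/s; Re = 1.538e+04; f → 0.02774
Converged (Δf/f < 1%). With the final f = 0.02774: V = √(2·3.09e+06·0.0189/(0.02774·836·799)) = 2.511 m/s.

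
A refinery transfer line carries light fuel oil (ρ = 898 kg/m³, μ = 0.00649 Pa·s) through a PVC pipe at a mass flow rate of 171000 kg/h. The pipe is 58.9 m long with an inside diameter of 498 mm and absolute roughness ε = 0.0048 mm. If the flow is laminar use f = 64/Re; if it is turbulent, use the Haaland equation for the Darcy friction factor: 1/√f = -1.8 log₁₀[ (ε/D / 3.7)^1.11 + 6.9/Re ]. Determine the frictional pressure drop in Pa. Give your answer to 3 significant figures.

ΔP ≈ 103 Pa

ṁ = 171000 kg/h = 171000/3600 = 47.5 kg/s.
A = πD²/4 = π(0.498)²/4 = 0.1948 m²; mean velocity V = ṁ/(ρA) = 47.5/(898 · 0.1948) = 0.2716 m/s.
Reynolds number Re = ρVD/μ = 898 · 0.2716 · 0.498 / 0.00649 = 1.871e+04.
Re > 4000 → turbulent. Relative roughness ε/D = 4.8e-06/0.498 = 9.64e-06. Haaland: 1/√f = -1.8 log₁₀[(9.64e-06/3.7)^1.11 + 6.9/1.871e+04] = -1.8 log₁₀[6.33e-07 + 0.000369] = 6.179, so f = 0.0262.
Darcy-Weisbach: ΔP = f(L/D)(ρV²/2) = 0.0262·(58.9/0.498)·(898·0.2716²/2) = 0.0262·118.3·33.11 = 102.6 Pa.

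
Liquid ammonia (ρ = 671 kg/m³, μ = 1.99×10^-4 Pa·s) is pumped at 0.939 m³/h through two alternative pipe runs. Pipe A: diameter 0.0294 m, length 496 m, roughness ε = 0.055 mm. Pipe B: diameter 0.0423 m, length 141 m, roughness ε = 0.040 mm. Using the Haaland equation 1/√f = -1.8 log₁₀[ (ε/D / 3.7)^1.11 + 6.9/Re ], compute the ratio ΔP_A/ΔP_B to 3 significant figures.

Pipe A: V = Q/A = 0.0002608/0.0006789 = 0.3842 m/s; Re = 3.809e+04; ε/D = 0.00187; Haaland → f = 0.02674; ΔP_A = f(L/D)(ρV²/2) = 2.234e+04 Pa.
Pipe B: V = Q/A = 0.0002608/0.001405 = 0.1856 m/s; Re = 2.647e+04; ε/D = 0.000946; Haaland → f = 0.02609; ΔP_B = f(L/D)(ρV²/2) = 1005 Pa.
ΔP_A/ΔP_B = 2.234e+04/1005 = 22.2.

ΔP_A/ΔP_B ≈ 22.2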